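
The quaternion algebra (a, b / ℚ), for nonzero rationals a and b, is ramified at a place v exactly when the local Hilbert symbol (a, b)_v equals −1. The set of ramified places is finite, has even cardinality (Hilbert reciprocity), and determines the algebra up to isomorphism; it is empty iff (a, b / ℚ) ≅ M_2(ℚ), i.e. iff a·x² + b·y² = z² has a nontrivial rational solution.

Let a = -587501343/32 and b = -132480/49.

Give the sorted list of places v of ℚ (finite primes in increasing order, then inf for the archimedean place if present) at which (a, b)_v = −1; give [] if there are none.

[2, 29, 53, inf]

Mod squares: a ≡ -119886, b ≡ -230. Check v ∈ {∞, 2, 3, 5, 7, 11, 13, 23, 29, 53}.
v=11: a=11^2·(≡5), b=11^0·(≡3) mod 11; (5|11)=+1, (3|11)=+1; (−1)^{2·0·5}·(+1)^0·(+1)^2 = +1.
v=7: a=7^0·(≡3), b=7^-2·(≡2) mod 7; (3|7)=-1, (2|7)=+1; (−1)^{0·-2·3}·(-1)^-2·(+1)^0 = +1.
v=13: a=13^1·(≡8), b=13^0·(≡12) mod 13; (8|13)=-1, (12|13)=+1; (−1)^{1·0·6}·(-1)^0·(+1)^1 = +1.
v=∞: -119886 < 0 and -230 < 0  ⇒  (a,b)_∞ = -1.
v=29: a=29^1·(≡22), b=29^0·(≡17) mod 29; (22|29)=+1, (17|29)=-1; (−1)^{1·0·14}·(+1)^0·(-1)^1 = -1.
v=23: a=23^0·(≡6), b=23^1·(≡12) mod 23; (6|23)=+1, (12|23)=+1; (−1)^{0·1·11}·(+1)^1·(+1)^0 = +1.
v=3: a=3^5·(≡1), b=3^2·(≡1) mod 3; (1|3)=+1, (1|3)=+1; (−1)^{5·2·1}·(+1)^2·(+1)^5 = +1.
v=5: a=5^0·(≡1), b=5^1·(≡1) mod 5; (1|5)=+1, (1|5)=+1; (−1)^{0·1·2}·(+1)^1·(+1)^0 = +1.
v=2: v_2(a)=-5, v_2(b)=7; units ≡ 1, 5 (mod 8); ε·ε+αω+βω = 0·0+-5·1+7·0 ≡ 1  ⇒  (a,b)_2 = -1.
v=53: a=53^1·(≡42), b=53^0·(≡48) mod 53; (42|53)=+1, (48|53)=-1; (−1)^{1·0·26}·(+1)^0·(-1)^1 = -1.
(-119886, -230 / ℚ) ramifies at {2, 29, 53, ∞}: a division algebra.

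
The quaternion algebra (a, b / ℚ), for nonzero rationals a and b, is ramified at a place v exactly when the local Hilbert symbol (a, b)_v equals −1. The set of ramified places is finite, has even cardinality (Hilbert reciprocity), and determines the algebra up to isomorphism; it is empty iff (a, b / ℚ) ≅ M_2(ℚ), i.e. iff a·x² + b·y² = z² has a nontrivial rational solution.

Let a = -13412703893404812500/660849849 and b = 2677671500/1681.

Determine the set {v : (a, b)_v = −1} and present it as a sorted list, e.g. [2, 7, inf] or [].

(a, b) ≡ (-6293, 26776715) mod (ℚ^×)²; places V = {2, 3, 5, 7, 11, 19, 23, 29, 31, 37, 41, ∞}.
(a,b)_5: α=6, u≡3; β=3, v≡2 (mod 5); (3|5)=-1, (2|5)=-1; sign (−1)^0·-1^3·-1^6 = -1.
(a,b)_7: α=3, u≡4; β=1, v≡1 (mod 7); (4|7)=+1, (1|7)=+1; sign (−1)^1·+1^1·+1^3 = -1.
(a,b)_31: α=3, u≡18; β=1, v≡12 (mod 31); (18|31)=+1, (12|31)=-1; sign (−1)^1·+1^1·-1^3 = +1.
(a,b)_19: α=-2, u≡14; β=0, v≡2 (mod 19); (14|19)=-1, (2|19)=-1; sign (−1)^0·-1^0·-1^-2 = +1.
(a,b)_37: α=2, u≡4; β=1, v≡1 (mod 37); (4|37)=+1, (1|37)=+1; sign (−1)^0·+1^1·+1^2 = +1.
(a,b)_41: α=-2, u≡21; β=-2, v≡40 (mod 41); (21|41)=+1, (40|41)=+1; sign (−1)^0·+1^-2·+1^-2 = +1.
(a,b)_29: α=1, u≡2; β=1, v≡6 (mod 29); (2|29)=-1, (6|29)=+1; sign (−1)^0·-1^1·+1^1 = -1.
(a,b)_2: α=2, β=2; u≡3, v≡3 (mod 8); ε(u)ε(v)=1·1, αω(v)=2·1, βω(u)=2·1; sum ≡ 1  ⇒  -1.
(a,b)_11: α=-2, u≡8; β=0, v≡1 (mod 11); (8|11)=-1, (1|11)=+1; sign (−1)^0·-1^0·+1^-2 = +1.
(a,b)_23: α=2, u≡16; β=1, v≡10 (mod 23); (16|23)=+1, (10|23)=-1; sign (−1)^0·+1^1·-1^2 = +1.
(a,b)_3: α=-2, u≡1; β=0, v≡2 (mod 3); (1|3)=+1, (2|3)=-1; sign (−1)^0·+1^0·-1^-2 = +1.
(a,b)_∞: sgn(-6293)=−, sgn(26776715)=+, so +1.
(-6293, 26776715 / ℚ) ramifies at {2, 5, 7, 29}: a division algebra.

[2, 5, 7, 29]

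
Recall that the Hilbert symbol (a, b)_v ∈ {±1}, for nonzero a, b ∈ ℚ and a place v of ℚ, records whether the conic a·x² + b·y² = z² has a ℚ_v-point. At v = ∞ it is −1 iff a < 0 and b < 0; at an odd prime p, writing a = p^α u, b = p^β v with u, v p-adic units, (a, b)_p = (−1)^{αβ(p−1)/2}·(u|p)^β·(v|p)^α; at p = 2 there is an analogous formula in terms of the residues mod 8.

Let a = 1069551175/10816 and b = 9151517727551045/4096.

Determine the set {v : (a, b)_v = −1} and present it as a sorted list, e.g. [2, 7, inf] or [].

[5, 7, 17, 23]

(a, b) ≡ (873103, 5) mod (ℚ^×)²; places V = {2, 5, 7, 11, 13, 17, 23, 29, ∞}.
(a,b)_2: α=-6, β=-12; u≡7, v≡5 (mod 8); ε(u)ε(v)=1·0, αω(v)=-6·1, βω(u)=-12·0; sum ≡ 0  ⇒  +1.
(a,b)_11: α=1, u≡7; β=2, v≡9 (mod 11); (7|11)=-1, (9|11)=+1; sign (−1)^0·-1^2·+1^1 = +1.
(a,b)_13: α=-2, u≡9; β=0, v≡2 (mod 13); (9|13)=+1, (2|13)=-1; sign (−1)^0·+1^0·-1^-2 = +1.
(a,b)_17: α=1, u≡9; β=2, v≡5 (mod 17); (9|17)=+1, (5|17)=-1; sign (−1)^0·+1^2·-1^1 = -1.
(a,b)_23: α=1, u≡11; β=2, v≡20 (mod 23); (11|23)=-1, (20|23)=-1; sign (−1)^0·-1^2·-1^1 = -1.
(a,b)_29: α=1, u≡23; β=2, v≡13 (mod 29); (23|29)=+1, (13|29)=+1; sign (−1)^0·+1^2·+1^1 = +1.
(a,b)_5: α=2, u≡2; β=1, v≡4 (mod 5); (2|5)=-1, (4|5)=+1; sign (−1)^0·-1^1·+1^2 = -1.
(a,b)_∞: sgn(873103)=+, sgn(5)=+, so +1.
(a,b)_7: α=3, u≡5; β=6, v≡3 (mod 7); (5|7)=-1, (3|7)=-1; sign (−1)^0·-1^6·-1^3 = -1.
|Ram(873103, 5)| = 4, even; anisotropic at {5, 7, 17, 23}.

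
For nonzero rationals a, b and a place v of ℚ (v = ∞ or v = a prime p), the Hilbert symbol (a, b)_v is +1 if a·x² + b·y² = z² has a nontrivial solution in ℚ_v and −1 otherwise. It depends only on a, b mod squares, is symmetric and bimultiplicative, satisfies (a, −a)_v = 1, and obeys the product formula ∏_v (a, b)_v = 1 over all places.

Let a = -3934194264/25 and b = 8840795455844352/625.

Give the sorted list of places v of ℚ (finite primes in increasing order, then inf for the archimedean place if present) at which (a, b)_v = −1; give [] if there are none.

[7, 17]

(a, b) ≡ (-646646, 663) mod (ℚ^×)²; places V = {2, 3, 5, 7, 11, 13, 17, 19, ∞}.
(a,b)_∞: sgn(-646646)=−, sgn(663)=+, so +1.
(a,b)_11: α=1, u≡3; β=2, v≡4 (mod 11); (3|11)=+1, (4|11)=+1; sign (−1)^0·+1^2·+1^1 = +1.
(a,b)_3: α=2, u≡1; β=3, v≡2 (mod 3); (1|3)=+1, (2|3)=-1; sign (−1)^0·+1^3·-1^2 = +1.
(a,b)_19: α=1, u≡3; β=2, v≡11 (mod 19); (3|19)=-1, (11|19)=+1; sign (−1)^0·-1^2·+1^1 = +1.
(a,b)_2: α=3, β=12; u≡5, v≡7 (mod 8); ε(u)ε(v)=0·1, αω(v)=3·0, βω(u)=12·1; sum ≡ 0  ⇒  +1.
(a,b)_17: α=1, u≡15; β=1, v≡10 (mod 17); (15|17)=+1, (10|17)=-1; sign (−1)^0·+1^1·-1^1 = -1.
(a,b)_5: α=-2, u≡1; β=-4, v≡2 (mod 5); (1|5)=+1, (2|5)=-1; sign (−1)^0·+1^-4·-1^-2 = +1.
(a,b)_13: α=3, u≡1; β=3, v≡1 (mod 13); (1|13)=+1, (1|13)=+1; sign (−1)^0·+1^3·+1^3 = +1.
(a,b)_7: α=1, u≡2; β=2, v≡5 (mod 7); (2|7)=+1, (5|7)=-1; sign (−1)^0·+1^2·-1^1 = -1.
Ram(-646646, 663) = {7, 17}; no ℚ_7-point on the conic.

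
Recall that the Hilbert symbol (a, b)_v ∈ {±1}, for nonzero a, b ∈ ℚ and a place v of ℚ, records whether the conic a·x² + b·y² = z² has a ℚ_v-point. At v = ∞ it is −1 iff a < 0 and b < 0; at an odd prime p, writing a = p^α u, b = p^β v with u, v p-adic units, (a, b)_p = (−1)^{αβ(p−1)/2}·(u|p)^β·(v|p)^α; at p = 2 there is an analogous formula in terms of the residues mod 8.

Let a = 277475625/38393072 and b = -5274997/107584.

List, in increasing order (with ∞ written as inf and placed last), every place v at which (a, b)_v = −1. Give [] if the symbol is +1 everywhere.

Mod squares: a ≡ 14007, b ≡ -13. Check v ∈ {∞, 2, 3, 5, 7, 13, 17, 19, 23, 29, 41}.
v=7: a=7^1·(≡5), b=7^4·(≡1) mod 7; (5|7)=-1, (1|7)=+1; (−1)^{1·4·3}·(-1)^4·(+1)^1 = +1.
v=29: a=29^1·(≡10), b=29^0·(≡7) mod 29; (10|29)=-1, (7|29)=+1; (−1)^{1·0·14}·(-1)^0·(+1)^1 = +1.
v=41: a=41^0·(≡3), b=41^-2·(≡17) mod 41; (3|41)=-1, (17|41)=-1; (−1)^{0·-2·20}·(-1)^-2·(-1)^0 = +1.
v=2: v_2(a)=-4, v_2(b)=-6; units ≡ 7, 3 (mod 8); ε·ε+αω+βω = 1·1+-4·1+-6·0 ≡ 1  ⇒  (a,b)_2 = -1.
v=5: a=5^4·(≡3), b=5^0·(≡2) mod 5; (3|5)=-1, (2|5)=-1; (−1)^{4·0·2}·(-1)^0·(-1)^4 = +1.
v=19: a=19^-2·(≡9), b=19^0·(≡5) mod 19; (9|19)=+1, (5|19)=+1; (−1)^{-2·0·9}·(+1)^0·(+1)^-2 = +1.
v=23: a=23^-1·(≡21), b=23^0·(≡20) mod 23; (21|23)=-1, (20|23)=-1; (−1)^{-1·0·11}·(-1)^0·(-1)^-1 = -1.
v=13: a=13^0·(≡8), b=13^3·(≡12) mod 13; (8|13)=-1, (12|13)=+1; (−1)^{0·3·6}·(-1)^3·(+1)^0 = -1.
v=17: a=17^-2·(≡1), b=17^0·(≡15) mod 17; (1|17)=+1, (15|17)=+1; (−1)^{-2·0·8}·(+1)^0·(+1)^-2 = +1.
v=∞: 14007 > 0 and -13 < 0  ⇒  (a,b)_∞ = +1.
v=3: a=3^7·(≡1), b=3^0·(≡2) mod 3; (1|3)=+1, (2|3)=-1; (−1)^{7·0·1}·(+1)^0·(-1)^7 = -1.
Ram(14007, -13) = {2, 3, 13, 23}; no ℚ_2-point on the conic.

[2, 3, 13, 23]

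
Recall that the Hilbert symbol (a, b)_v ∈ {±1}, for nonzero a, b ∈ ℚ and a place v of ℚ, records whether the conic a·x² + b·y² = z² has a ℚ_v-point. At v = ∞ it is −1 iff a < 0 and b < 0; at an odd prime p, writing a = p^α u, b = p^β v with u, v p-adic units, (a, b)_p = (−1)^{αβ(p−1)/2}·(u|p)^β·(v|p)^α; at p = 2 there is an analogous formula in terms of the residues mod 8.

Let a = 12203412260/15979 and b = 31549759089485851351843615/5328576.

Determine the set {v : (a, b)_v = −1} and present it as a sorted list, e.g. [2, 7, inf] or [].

[7, 13, 17, 19]

Mod squares: a ≡ 1235, b ≡ 85085. Check v ∈ {∞, 2, 3, 5, 7, 11, 13, 17, 19, 29, 31}.
v=17: a=17^2·(≡11), b=17^5·(≡12) mod 17; (11|17)=-1, (12|17)=-1; (−1)^{2·5·8}·(-1)^5·(-1)^2 = -1.
v=3: a=3^0·(≡2), b=3^-2·(≡2) mod 3; (2|3)=-1, (2|3)=-1; (−1)^{0·-2·1}·(-1)^-2·(-1)^0 = +1.
v=5: a=5^1·(≡3), b=5^1·(≡3) mod 5; (3|5)=-1, (3|5)=-1; (−1)^{1·1·2}·(-1)^1·(-1)^1 = +1.
v=13: a=13^3·(≡9), b=13^3·(≡6) mod 13; (9|13)=+1, (6|13)=-1; (−1)^{3·3·6}·(+1)^3·(-1)^3 = -1.
v=11: a=11^0·(≡4), b=11^-1·(≡7) mod 11; (4|11)=+1, (7|11)=-1; (−1)^{0·-1·5}·(+1)^-1·(-1)^0 = +1.
v=7: a=7^0·(≡5), b=7^5·(≡3) mod 7; (5|7)=-1, (3|7)=-1; (−1)^{0·5·3}·(-1)^5·(-1)^0 = -1.
v=2: v_2(a)=2, v_2(b)=-6; units ≡ 3, 5 (mod 8); ε·ε+αω+βω = 1·0+2·1+-6·1 ≡ 0  ⇒  (a,b)_2 = +1.
v=19: a=19^-1·(≡3), b=19^4·(≡8) mod 19; (3|19)=-1, (8|19)=-1; (−1)^{-1·4·9}·(-1)^4·(-1)^-1 = -1.
v=29: a=29^-2·(≡2), b=29^-2·(≡25) mod 29; (2|29)=-1, (25|29)=+1; (−1)^{-2·-2·14}·(-1)^-2·(+1)^-2 = +1.
v=∞: 1235 > 0 and 85085 > 0  ⇒  (a,b)_∞ = +1.
v=31: a=31^2·(≡27), b=31^4·(≡23) mod 31; (27|31)=-1, (23|31)=-1; (−1)^{2·4·15}·(-1)^4·(-1)^2 = +1.
|Ram(1235, 85085)| = 4, even; anisotropic at {7, 13, 17, 19}.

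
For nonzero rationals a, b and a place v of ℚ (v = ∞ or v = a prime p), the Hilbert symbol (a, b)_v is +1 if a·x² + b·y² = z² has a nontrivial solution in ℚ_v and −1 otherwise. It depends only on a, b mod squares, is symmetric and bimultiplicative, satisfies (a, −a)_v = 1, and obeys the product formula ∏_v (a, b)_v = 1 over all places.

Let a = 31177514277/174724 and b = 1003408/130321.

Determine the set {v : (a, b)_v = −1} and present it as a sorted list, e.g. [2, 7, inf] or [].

[23, 31]

Mod squares: a ≡ 14973, b ≡ 217. Check v ∈ {∞, 2, 3, 7, 11, 13, 17, 19, 23, 31, 37}.
v=17: a=17^0·(≡8), b=17^2·(≡13) mod 17; (8|17)=+1, (13|17)=+1; (−1)^{0·2·8}·(+1)^2·(+1)^0 = +1.
v=7: a=7^1·(≡1), b=7^1·(≡6) mod 7; (1|7)=+1, (6|7)=-1; (−1)^{1·1·3}·(+1)^1·(-1)^1 = +1.
v=11: a=11^-2·(≡10), b=11^0·(≡8) mod 11; (10|11)=-1, (8|11)=-1; (−1)^{-2·0·5}·(-1)^0·(-1)^-2 = +1.
v=13: a=13^2·(≡12), b=13^0·(≡9) mod 13; (12|13)=+1, (9|13)=+1; (−1)^{2·0·6}·(+1)^0·(+1)^2 = +1.
v=3: a=3^3·(≡2), b=3^0·(≡1) mod 3; (2|3)=-1, (1|3)=+1; (−1)^{3·0·1}·(-1)^0·(+1)^3 = +1.
v=19: a=19^-2·(≡17), b=19^-4·(≡18) mod 19; (17|19)=+1, (18|19)=-1; (−1)^{-2·-4·9}·(+1)^-4·(-1)^-2 = +1.
v=37: a=37^2·(≡10), b=37^0·(≡6) mod 37; (10|37)=+1, (6|37)=-1; (−1)^{2·0·18}·(+1)^0·(-1)^2 = +1.
v=2: v_2(a)=-2, v_2(b)=4; units ≡ 5, 1 (mod 8); ε·ε+αω+βω = 0·0+-2·0+4·1 ≡ 0  ⇒  (a,b)_2 = +1.
v=31: a=31^1·(≡7), b=31^1·(≡9) mod 31; (7|31)=+1, (9|31)=+1; (−1)^{1·1·15}·(+1)^1·(+1)^1 = -1.
v=∞: 14973 > 0 and 217 > 0  ⇒  (a,b)_∞ = +1.
v=23: a=23^1·(≡10), b=23^0·(≡11) mod 23; (10|23)=-1, (11|23)=-1; (−1)^{1·0·11}·(-1)^0·(-1)^1 = -1.
|Ram(14973, 217)| = 2, even; anisotropic at {23, 31}.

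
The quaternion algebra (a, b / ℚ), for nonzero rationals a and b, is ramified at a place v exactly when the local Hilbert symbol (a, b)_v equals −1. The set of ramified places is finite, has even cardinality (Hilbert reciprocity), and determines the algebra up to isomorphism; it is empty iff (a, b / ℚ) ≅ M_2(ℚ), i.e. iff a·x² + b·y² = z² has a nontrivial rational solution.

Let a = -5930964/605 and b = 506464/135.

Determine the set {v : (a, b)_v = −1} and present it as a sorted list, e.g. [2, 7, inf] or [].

[5, 13, 17, 23]

(a, b) ≡ (-823745, 9690) mod (ℚ^×)²; places V = {2, 3, 5, 7, 11, 13, 17, 19, 23, 29, ∞}.
(a,b)_17: α=0, u≡3; β=1, v≡9 (mod 17); (3|17)=-1, (9|17)=+1; sign (−1)^0·-1^1·+1^0 = -1.
(a,b)_13: α=1, u≡1; β=0, v≡2 (mod 13); (1|13)=+1, (2|13)=-1; sign (−1)^0·+1^0·-1^1 = -1.
(a,b)_2: α=2, β=5; u≡7, v≡5 (mod 8); ε(u)ε(v)=1·0, αω(v)=2·1, βω(u)=5·0; sum ≡ 0  ⇒  +1.
(a,b)_∞: sgn(-823745)=−, sgn(9690)=+, so +1.
(a,b)_11: α=-2, u≡1; β=0, v≡8 (mod 11); (1|11)=+1, (8|11)=-1; sign (−1)^0·+1^0·-1^-2 = +1.
(a,b)_7: α=0, u≡1; β=2, v≡2 (mod 7); (1|7)=+1, (2|7)=+1; sign (−1)^0·+1^2·+1^0 = +1.
(a,b)_23: α=1, u≡11; β=0, v≡14 (mod 23); (11|23)=-1, (14|23)=-1; sign (−1)^0·-1^0·-1^1 = -1.
(a,b)_29: α=1, u≡2; β=0, v≡5 (mod 29); (2|29)=-1, (5|29)=+1; sign (−1)^0·-1^0·+1^1 = +1.
(a,b)_3: α=2, u≡1; β=-3, v≡2 (mod 3); (1|3)=+1, (2|3)=-1; sign (−1)^0·+1^-3·-1^2 = +1.
(a,b)_19: α=1, u≡8; β=1, v≡9 (mod 19); (8|19)=-1, (9|19)=+1; sign (−1)^1·-1^1·+1^1 = +1.
(a,b)_5: α=-1, u≡1; β=-1, v≡2 (mod 5); (1|5)=+1, (2|5)=-1; sign (−1)^0·+1^-1·-1^-1 = -1.
(-823745, 9690 / ℚ) ramifies at {5, 13, 17, 23}: a division algebra.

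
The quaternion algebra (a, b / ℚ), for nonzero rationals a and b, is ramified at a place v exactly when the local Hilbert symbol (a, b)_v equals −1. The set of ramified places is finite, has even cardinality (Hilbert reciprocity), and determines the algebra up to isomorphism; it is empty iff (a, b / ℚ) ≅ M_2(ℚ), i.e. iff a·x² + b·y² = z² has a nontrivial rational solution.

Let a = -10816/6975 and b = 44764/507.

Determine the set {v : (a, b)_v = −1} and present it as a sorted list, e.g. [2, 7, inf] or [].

[3, 31]

(a, b) ≡ (-31, 93) mod (ℚ^×)²; places V = {2, 3, 5, 13, 19, 31, ∞}.
(a,b)_∞: sgn(-31)=−, sgn(93)=+, so +1.
(a,b)_5: α=-2, u≡1; β=0, v≡2 (mod 5); (1|5)=+1, (2|5)=-1; sign (−1)^0·+1^0·-1^-2 = +1.
(a,b)_19: α=0, u≡7; β=2, v≡11 (mod 19); (7|19)=+1, (11|19)=+1; sign (−1)^0·+1^2·+1^0 = +1.
(a,b)_3: α=-2, u≡2; β=-1, v≡1 (mod 3); (2|3)=-1, (1|3)=+1; sign (−1)^0·-1^-1·+1^-2 = -1.
(a,b)_13: α=2, u≡2; β=-2, v≡6 (mod 13); (2|13)=-1, (6|13)=-1; sign (−1)^0·-1^-2·-1^2 = +1.
(a,b)_31: α=-1, u≡12; β=1, v≡27 (mod 31); (12|31)=-1, (27|31)=-1; sign (−1)^1·-1^1·-1^-1 = -1.
(a,b)_2: α=6, β=2; u≡1, v≡5 (mod 8); ε(u)ε(v)=0·0, αω(v)=6·1, βω(u)=2·0; sum ≡ 0  ⇒  +1.
(-31, 93 / ℚ) ramifies at {3, 31}: a division algebra.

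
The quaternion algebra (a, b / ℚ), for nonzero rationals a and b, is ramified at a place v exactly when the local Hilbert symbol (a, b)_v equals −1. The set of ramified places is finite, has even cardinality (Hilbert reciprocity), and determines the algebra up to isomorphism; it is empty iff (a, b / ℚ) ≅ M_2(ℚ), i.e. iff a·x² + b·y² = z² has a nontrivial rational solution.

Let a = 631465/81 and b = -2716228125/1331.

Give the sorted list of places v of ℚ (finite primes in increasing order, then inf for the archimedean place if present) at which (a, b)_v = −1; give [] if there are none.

(a, b) ≡ (2185, -5311735) mod (ℚ^×)²; places V = {2, 3, 5, 11, 13, 17, 19, 23, ∞}.
(a,b)_23: α=1, u≡9; β=1, v≡21 (mod 23); (9|23)=+1, (21|23)=-1; sign (−1)^1·+1^1·-1^1 = +1.
(a,b)_17: α=2, u≡2; β=1, v≡6 (mod 17); (2|17)=+1, (6|17)=-1; sign (−1)^0·+1^1·-1^2 = +1.
(a,b)_∞: sgn(2185)=+, sgn(-5311735)=−, so +1.
(a,b)_11: α=0, u≡8; β=-3, v≡5 (mod 11); (8|11)=-1, (5|11)=+1; sign (−1)^0·-1^-3·+1^0 = -1.
(a,b)_5: α=1, u≡3; β=5, v≡2 (mod 5); (3|5)=-1, (2|5)=-1; sign (−1)^0·-1^5·-1^1 = +1.
(a,b)_3: α=-4, u≡1; β=2, v≡2 (mod 3); (1|3)=+1, (2|3)=-1; sign (−1)^0·+1^2·-1^-4 = +1.
(a,b)_2: α=0, β=0; u≡1, v≡1 (mod 8); ε(u)ε(v)=0·0, αω(v)=0·0, βω(u)=0·0; sum ≡ 0  ⇒  +1.
(a,b)_13: α=0, u≡1; β=1, v≡11 (mod 13); (1|13)=+1, (11|13)=-1; sign (−1)^0·+1^1·-1^0 = +1.
(a,b)_19: α=1, u≡16; β=1, v≡7 (mod 19); (16|19)=+1, (7|19)=+1; sign (−1)^1·+1^1·+1^1 = -1.
(2185, -5311735 / ℚ) ramifies at {11, 19}: a division algebra.

[11, 19]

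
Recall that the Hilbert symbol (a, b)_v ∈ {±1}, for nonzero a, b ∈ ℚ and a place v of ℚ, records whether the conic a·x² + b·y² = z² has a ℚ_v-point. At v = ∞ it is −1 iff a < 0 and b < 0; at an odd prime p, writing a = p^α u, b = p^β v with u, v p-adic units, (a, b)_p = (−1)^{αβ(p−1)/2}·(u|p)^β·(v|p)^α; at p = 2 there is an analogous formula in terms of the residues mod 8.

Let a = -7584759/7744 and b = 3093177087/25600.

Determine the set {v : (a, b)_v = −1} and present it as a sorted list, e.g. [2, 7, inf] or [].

(a, b) ≡ (-39, 7) mod (ℚ^×)²; places V = {2, 3, 5, 7, 11, 13, ∞}.
(a,b)_7: α=4, u≡6; β=5, v≡4 (mod 7); (6|7)=-1, (4|7)=+1; sign (−1)^0·-1^5·+1^4 = -1.
(a,b)_11: α=-2, u≡3; β=2, v≡10 (mod 11); (3|11)=+1, (10|11)=-1; sign (−1)^0·+1^2·-1^-2 = +1.
(a,b)_2: α=-6, β=-10; u≡1, v≡7 (mod 8); ε(u)ε(v)=0·1, αω(v)=-6·0, βω(u)=-10·0; sum ≡ 0  ⇒  +1.
(a,b)_5: α=0, u≡4; β=-2, v≡3 (mod 5); (4|5)=+1, (3|5)=-1; sign (−1)^0·+1^-2·-1^0 = +1.
(a,b)_3: α=5, u≡2; β=2, v≡1 (mod 3); (2|3)=-1, (1|3)=+1; sign (−1)^0·-1^2·+1^5 = +1.
(a,b)_∞: sgn(-39)=−, sgn(7)=+, so +1.
(a,b)_13: α=1, u≡4; β=2, v≡2 (mod 13); (4|13)=+1, (2|13)=-1; sign (−1)^0·+1^2·-1^1 = -1.
(-39, 7 / ℚ) ramifies at {7, 13}: a division algebra.

[7, 13]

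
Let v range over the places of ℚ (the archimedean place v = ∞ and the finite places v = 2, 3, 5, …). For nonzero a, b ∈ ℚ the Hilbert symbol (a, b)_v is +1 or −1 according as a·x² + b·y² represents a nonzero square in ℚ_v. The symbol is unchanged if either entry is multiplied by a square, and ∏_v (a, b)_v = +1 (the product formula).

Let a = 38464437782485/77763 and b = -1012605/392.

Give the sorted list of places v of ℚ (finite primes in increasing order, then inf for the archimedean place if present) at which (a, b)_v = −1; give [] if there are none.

Mod squares: a ≡ 2185095, b ≡ -5610. Check v ∈ {∞, 2, 3, 5, 7, 11, 13, 17, 19, 23, 41, 43}.
v=7: a=7^-2·(≡3), b=7^-2·(≡1) mod 7; (3|7)=-1, (1|7)=+1; (−1)^{-2·-2·3}·(-1)^-2·(+1)^-2 = +1.
v=41: a=41^1·(≡8), b=41^0·(≡38) mod 41; (8|41)=+1, (38|41)=-1; (−1)^{1·0·20}·(+1)^0·(-1)^1 = -1.
v=43: a=43^2·(≡26), b=43^0·(≡9) mod 43; (26|43)=-1, (9|43)=+1; (−1)^{2·0·21}·(-1)^0·(+1)^2 = +1.
v=19: a=19^1·(≡4), b=19^2·(≡18) mod 19; (4|19)=+1, (18|19)=-1; (−1)^{1·2·9}·(+1)^2·(-1)^1 = -1.
v=3: a=3^-1·(≡1), b=3^1·(≡2) mod 3; (1|3)=+1, (2|3)=-1; (−1)^{-1·1·1}·(+1)^1·(-1)^-1 = +1.
v=13: a=13^4·(≡12), b=13^0·(≡2) mod 13; (12|13)=+1, (2|13)=-1; (−1)^{4·0·6}·(+1)^0·(-1)^4 = +1.
v=5: a=5^1·(≡4), b=5^1·(≡2) mod 5; (4|5)=+1, (2|5)=-1; (−1)^{1·1·2}·(+1)^1·(-1)^1 = -1.
v=11: a=11^1·(≡2), b=11^1·(≡10) mod 11; (2|11)=-1, (10|11)=-1; (−1)^{1·1·5}·(-1)^1·(-1)^1 = -1.
v=23: a=23^-2·(≡18), b=23^0·(≡16) mod 23; (18|23)=+1, (16|23)=+1; (−1)^{-2·0·11}·(+1)^0·(+1)^-2 = +1.
v=∞: 2185095 > 0 and -5610 < 0  ⇒  (a,b)_∞ = +1.
v=17: a=17^1·(≡13), b=17^1·(≡3) mod 17; (13|17)=+1, (3|17)=-1; (−1)^{1·1·8}·(+1)^1·(-1)^1 = -1.
v=2: v_2(a)=0, v_2(b)=-3; units ≡ 7, 3 (mod 8); ε·ε+αω+βω = 1·1+0·1+-3·0 ≡ 1  ⇒  (a,b)_2 = -1.
(2185095, -5610 / ℚ) ramifies at {2, 5, 11, 17, 19, 41}: a division algebra.

[2, 5, 11, 17, 19, 41]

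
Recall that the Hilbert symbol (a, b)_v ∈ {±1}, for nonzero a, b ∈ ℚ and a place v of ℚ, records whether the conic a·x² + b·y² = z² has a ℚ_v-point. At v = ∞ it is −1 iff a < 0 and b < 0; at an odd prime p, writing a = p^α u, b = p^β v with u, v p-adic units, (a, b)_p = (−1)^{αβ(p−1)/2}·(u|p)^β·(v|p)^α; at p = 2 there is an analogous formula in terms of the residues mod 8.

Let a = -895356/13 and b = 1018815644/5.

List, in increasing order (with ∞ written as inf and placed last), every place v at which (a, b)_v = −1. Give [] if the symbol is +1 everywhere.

[5, 7]

(a, b) ≡ (-323323, 595) mod (ℚ^×)²; places V = {2, 3, 5, 7, 11, 13, 17, 19, ∞}.
(a,b)_5: α=0, u≡3; β=-1, v≡4 (mod 5); (3|5)=-1, (4|5)=+1; sign (−1)^0·-1^-1·+1^0 = -1.
(a,b)_13: α=-1, u≡6; β=0, v≡3 (mod 13); (6|13)=-1, (3|13)=+1; sign (−1)^0·-1^0·+1^-1 = +1.
(a,b)_11: α=1, u≡2; β=2, v≡5 (mod 11); (2|11)=-1, (5|11)=+1; sign (−1)^0·-1^2·+1^1 = +1.
(a,b)_19: α=1, u≡7; β=2, v≡4 (mod 19); (7|19)=+1, (4|19)=+1; sign (−1)^0·+1^2·+1^1 = +1.
(a,b)_17: α=1, u≡9; β=1, v≡9 (mod 17); (9|17)=+1, (9|17)=+1; sign (−1)^0·+1^1·+1^1 = +1.
(a,b)_7: α=1, u≡4; β=3, v≡1 (mod 7); (4|7)=+1, (1|7)=+1; sign (−1)^1·+1^3·+1^1 = -1.
(a,b)_3: α=2, u≡2; β=0, v≡1 (mod 3); (2|3)=-1, (1|3)=+1; sign (−1)^0·-1^0·+1^2 = +1.
(a,b)_∞: sgn(-323323)=−, sgn(595)=+, so +1.
(a,b)_2: α=2, β=2; u≡5, v≡3 (mod 8); ε(u)ε(v)=0·1, αω(v)=2·1, βω(u)=2·1; sum ≡ 0  ⇒  +1.
|Ram(-323323, 595)| = 2, even; anisotropic at {5, 7}.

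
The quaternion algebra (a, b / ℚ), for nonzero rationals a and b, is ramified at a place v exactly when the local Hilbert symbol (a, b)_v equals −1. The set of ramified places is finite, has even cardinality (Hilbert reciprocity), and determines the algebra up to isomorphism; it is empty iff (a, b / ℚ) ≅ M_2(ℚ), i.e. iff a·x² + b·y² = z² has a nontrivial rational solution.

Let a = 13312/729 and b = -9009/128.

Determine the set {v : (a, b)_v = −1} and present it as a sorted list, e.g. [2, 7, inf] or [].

[2, 7, 11, 13]

Mod squares: a ≡ 13, b ≡ -2002. Check v ∈ {∞, 2, 3, 7, 11, 13}.
v=2: v_2(a)=10, v_2(b)=-7; units ≡ 5, 7 (mod 8); ε·ε+αω+βω = 0·1+10·0+-7·1 ≡ 1  ⇒  (a,b)_2 = -1.
v=3: a=3^-6·(≡1), b=3^2·(≡2) mod 3; (1|3)=+1, (2|3)=-1; (−1)^{-6·2·1}·(+1)^2·(-1)^-6 = +1.
v=13: a=13^1·(≡10), b=13^1·(≡2) mod 13; (10|13)=+1, (2|13)=-1; (−1)^{1·1·6}·(+1)^1·(-1)^1 = -1.
v=11: a=11^0·(≡8), b=11^1·(≡4) mod 11; (8|11)=-1, (4|11)=+1; (−1)^{0·1·5}·(-1)^1·(+1)^0 = -1.
v=7: a=7^0·(≡5), b=7^1·(≡4) mod 7; (5|7)=-1, (4|7)=+1; (−1)^{0·1·3}·(-1)^1·(+1)^0 = -1.
v=∞: 13 > 0 and -2002 < 0  ⇒  (a,b)_∞ = +1.
Ram(13, -2002) = {2, 7, 11, 13}; no ℚ_2-point on the conic.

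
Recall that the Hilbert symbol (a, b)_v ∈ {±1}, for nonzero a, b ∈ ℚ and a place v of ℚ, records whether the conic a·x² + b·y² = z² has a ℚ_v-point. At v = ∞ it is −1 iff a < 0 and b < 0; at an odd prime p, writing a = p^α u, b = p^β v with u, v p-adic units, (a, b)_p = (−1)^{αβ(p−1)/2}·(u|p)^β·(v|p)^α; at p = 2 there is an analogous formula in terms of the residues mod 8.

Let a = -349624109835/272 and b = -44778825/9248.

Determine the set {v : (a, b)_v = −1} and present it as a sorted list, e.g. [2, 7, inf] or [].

[2, inf]

(a, b) ≡ (-12155, -546) mod (ℚ^×)²; places V = {2, 3, 5, 7, 11, 13, 17, ∞}.
(a,b)_3: α=10, u≡1; β=9, v≡1 (mod 3); (1|3)=+1, (1|3)=+1; sign (−1)^0·+1^9·+1^10 = +1.
(a,b)_7: α=2, u≡4; β=1, v≡3 (mod 7); (4|7)=+1, (3|7)=-1; sign (−1)^0·+1^1·-1^2 = +1.
(a,b)_5: α=1, u≡4; β=2, v≡4 (mod 5); (4|5)=+1, (4|5)=+1; sign (−1)^0·+1^2·+1^1 = +1.
(a,b)_17: α=-1, u≡16; β=-2, v≡13 (mod 17); (16|17)=+1, (13|17)=+1; sign (−1)^0·+1^-2·+1^-1 = +1.
(a,b)_∞: sgn(-12155)=−, sgn(-546)=−, so -1.
(a,b)_11: α=1, u≡8; β=0, v≡1 (mod 11); (8|11)=-1, (1|11)=+1; sign (−1)^0·-1^0·+1^1 = +1.
(a,b)_13: α=3, u≡12; β=1, v≡4 (mod 13); (12|13)=+1, (4|13)=+1; sign (−1)^0·+1^1·+1^3 = +1.
(a,b)_2: α=-4, β=-5; u≡5, v≡7 (mod 8); ε(u)ε(v)=0·1, αω(v)=-4·0, βω(u)=-5·1; sum ≡ 1  ⇒  -1.
Ram(-12155, -546) = {2, ∞}; no ℚ_2-point on the conic.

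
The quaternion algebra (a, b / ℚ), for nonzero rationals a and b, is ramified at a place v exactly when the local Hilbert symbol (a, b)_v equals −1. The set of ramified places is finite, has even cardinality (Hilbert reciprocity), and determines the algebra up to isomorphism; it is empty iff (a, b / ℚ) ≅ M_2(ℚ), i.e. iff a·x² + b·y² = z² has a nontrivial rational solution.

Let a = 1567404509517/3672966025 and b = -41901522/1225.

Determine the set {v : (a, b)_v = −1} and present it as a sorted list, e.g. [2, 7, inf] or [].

Mod squares: a ≡ 37, b ≡ -258. Check v ∈ {∞, 2, 3, 5, 7, 11, 13, 17, 23, 31, 37, 43}.
v=11: a=11^4·(≡3), b=11^0·(≡2) mod 11; (3|11)=+1, (2|11)=-1; (−1)^{4·0·5}·(+1)^0·(-1)^4 = +1.
v=∞: 37 > 0 and -258 < 0  ⇒  (a,b)_∞ = +1.
v=5: a=5^-2·(≡2), b=5^-2·(≡2) mod 5; (2|5)=-1, (2|5)=-1; (−1)^{-2·-2·2}·(-1)^-2·(-1)^-2 = +1.
v=17: a=17^-2·(≡10), b=17^0·(≡10) mod 17; (10|17)=-1, (10|17)=-1; (−1)^{-2·0·8}·(-1)^0·(-1)^-2 = +1.
v=31: a=31^-2·(≡30), b=31^2·(≡30) mod 31; (30|31)=-1, (30|31)=-1; (−1)^{-2·2·15}·(-1)^2·(-1)^-2 = +1.
v=43: a=43^0·(≡34), b=43^1·(≡19) mod 43; (34|43)=-1, (19|43)=-1; (−1)^{0·1·21}·(-1)^1·(-1)^0 = -1.
v=23: a=23^-2·(≡17), b=23^0·(≡18) mod 23; (17|23)=-1, (18|23)=+1; (−1)^{-2·0·11}·(-1)^0·(+1)^-2 = +1.
v=13: a=13^0·(≡2), b=13^2·(≡8) mod 13; (2|13)=-1, (8|13)=-1; (−1)^{0·2·6}·(-1)^2·(-1)^0 = +1.
v=37: a=37^1·(≡26), b=37^0·(≡4) mod 37; (26|37)=+1, (4|37)=+1; (−1)^{1·0·18}·(+1)^0·(+1)^1 = +1.
v=7: a=7^2·(≡4), b=7^-2·(≡4) mod 7; (4|7)=+1, (4|7)=+1; (−1)^{2·-2·3}·(+1)^-2·(+1)^2 = +1.
v=2: v_2(a)=0, v_2(b)=1; units ≡ 5, 7 (mod 8); ε·ε+αω+βω = 0·1+0·0+1·1 ≡ 1  ⇒  (a,b)_2 = -1.
v=3: a=3^10·(≡1), b=3^1·(≡1) mod 3; (1|3)=+1, (1|3)=+1; (−1)^{10·1·1}·(+1)^1·(+1)^10 = +1.
|Ram(37, -258)| = 2, even; anisotropic at {2, 43}.

[2, 43]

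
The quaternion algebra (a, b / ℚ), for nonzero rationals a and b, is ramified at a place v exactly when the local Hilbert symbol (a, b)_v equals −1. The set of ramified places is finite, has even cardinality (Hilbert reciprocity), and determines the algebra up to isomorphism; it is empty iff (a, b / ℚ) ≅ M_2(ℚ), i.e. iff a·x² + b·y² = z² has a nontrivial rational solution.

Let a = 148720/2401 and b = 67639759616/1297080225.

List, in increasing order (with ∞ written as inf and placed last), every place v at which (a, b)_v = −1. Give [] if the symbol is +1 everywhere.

[2, 11]

Mod squares: a ≡ 55, b ≡ 11. Check v ∈ {∞, 2, 3, 5, 7, 11, 13, 29}.
v=13: a=13^2·(≡1), b=13^4·(≡6) mod 13; (1|13)=+1, (6|13)=-1; (−1)^{2·4·6}·(+1)^4·(-1)^2 = +1.
v=29: a=29^0·(≡18), b=29^2·(≡18) mod 29; (18|29)=-1, (18|29)=-1; (−1)^{0·2·14}·(-1)^2·(-1)^0 = +1.
v=7: a=7^-4·(≡5), b=7^-8·(≡2) mod 7; (5|7)=-1, (2|7)=+1; (−1)^{-4·-8·3}·(-1)^-8·(+1)^-4 = +1.
v=11: a=11^1·(≡4), b=11^1·(≡9) mod 11; (4|11)=+1, (9|11)=+1; (−1)^{1·1·5}·(+1)^1·(+1)^1 = -1.
v=∞: 55 > 0 and 11 > 0  ⇒  (a,b)_∞ = +1.
v=2: v_2(a)=4, v_2(b)=8; units ≡ 7, 3 (mod 8); ε·ε+αω+βω = 1·1+4·1+8·0 ≡ 1  ⇒  (a,b)_2 = -1.
v=3: a=3^0·(≡1), b=3^-2·(≡2) mod 3; (1|3)=+1, (2|3)=-1; (−1)^{0·-2·1}·(+1)^-2·(-1)^0 = +1.
v=5: a=5^1·(≡4), b=5^-2·(≡4) mod 5; (4|5)=+1, (4|5)=+1; (−1)^{1·-2·2}·(+1)^-2·(+1)^1 = +1.
(55, 11 / ℚ) ramifies at {2, 11}: a division algebra.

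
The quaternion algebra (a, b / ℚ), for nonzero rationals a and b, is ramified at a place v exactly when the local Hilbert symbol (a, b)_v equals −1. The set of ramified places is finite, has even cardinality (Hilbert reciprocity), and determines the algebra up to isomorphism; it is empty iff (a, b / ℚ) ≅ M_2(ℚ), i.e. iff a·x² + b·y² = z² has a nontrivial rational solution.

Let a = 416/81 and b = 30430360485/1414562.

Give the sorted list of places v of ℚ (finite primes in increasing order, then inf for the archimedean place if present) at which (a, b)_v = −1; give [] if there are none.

(a, b) ≡ (26, 170) mod (ℚ^×)²; places V = {2, 3, 5, 7, 13, 17, 29, 53, ∞}.
(a,b)_53: α=0, u≡30; β=2, v≡11 (mod 53); (30|53)=-1, (11|53)=+1; sign (−1)^0·-1^2·+1^0 = +1.
(a,b)_∞: sgn(26)=+, sgn(170)=+, so +1.
(a,b)_7: α=0, u≡6; β=2, v≡4 (mod 7); (6|7)=-1, (4|7)=+1; sign (−1)^0·-1^2·+1^0 = +1.
(a,b)_17: α=0, u≡15; β=3, v≡11 (mod 17); (15|17)=+1, (11|17)=-1; sign (−1)^0·+1^3·-1^0 = +1.
(a,b)_13: α=1, u≡2; β=0, v≡3 (mod 13); (2|13)=-1, (3|13)=+1; sign (−1)^0·-1^0·+1^1 = +1.
(a,b)_5: α=0, u≡1; β=1, v≡1 (mod 5); (1|5)=+1, (1|5)=+1; sign (−1)^0·+1^1·+1^0 = +1.
(a,b)_3: α=-4, u≡2; β=2, v≡2 (mod 3); (2|3)=-1, (2|3)=-1; sign (−1)^0·-1^2·-1^-4 = +1.
(a,b)_29: α=0, u≡8; β=-4, v≡5 (mod 29); (8|29)=-1, (5|29)=+1; sign (−1)^0·-1^-4·+1^0 = +1.
(a,b)_2: α=5, β=-1; u≡5, v≡5 (mod 8); ε(u)ε(v)=0·0, αω(v)=5·1, βω(u)=-1·1; sum ≡ 0  ⇒  +1.
Ram(a, b) = ∅: the form 26·x² + 170·y² − z² is isotropic over every ℚ_v, so by Hasse–Minkowski it is isotropic over ℚ.

[]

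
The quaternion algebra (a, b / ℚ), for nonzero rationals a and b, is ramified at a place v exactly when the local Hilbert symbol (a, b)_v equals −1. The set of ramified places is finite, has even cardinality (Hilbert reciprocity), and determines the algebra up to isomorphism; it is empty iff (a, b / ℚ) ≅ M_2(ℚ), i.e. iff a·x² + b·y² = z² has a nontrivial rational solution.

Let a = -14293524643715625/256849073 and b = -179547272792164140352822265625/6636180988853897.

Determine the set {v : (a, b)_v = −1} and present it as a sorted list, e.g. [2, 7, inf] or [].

Mod squares: a ≡ -1785, b ≡ -3553. Check v ∈ {∞, 2, 3, 5, 7, 11, 13, 17, 19, 23, 29}.
v=3: a=3^1·(≡2), b=3^4·(≡2) mod 3; (2|3)=-1, (2|3)=-1; (−1)^{1·4·1}·(-1)^4·(-1)^1 = -1.
v=2: v_2(a)=0, v_2(b)=0; units ≡ 7, 7 (mod 8); ε·ε+αω+βω = 1·1+0·0+0·0 ≡ 1  ⇒  (a,b)_2 = -1.
v=7: a=7^3·(≡2), b=7^4·(≡5) mod 7; (2|7)=+1, (5|7)=-1; (−1)^{3·4·3}·(+1)^4·(-1)^3 = -1.
v=∞: -1785 < 0 and -3553 < 0  ⇒  (a,b)_∞ = -1.
v=19: a=19^2·(≡7), b=19^3·(≡13) mod 19; (7|19)=+1, (13|19)=-1; (−1)^{2·3·9}·(+1)^3·(-1)^2 = +1.
v=17: a=17^-1·(≡11), b=17^-3·(≡5) mod 17; (11|17)=-1, (5|17)=-1; (−1)^{-1·-3·8}·(-1)^-3·(-1)^-1 = +1.
v=23: a=23^-2·(≡6), b=23^-4·(≡3) mod 23; (6|23)=+1, (3|23)=+1; (−1)^{-2·-4·11}·(+1)^-4·(+1)^-2 = +1.
v=29: a=29^2·(≡9), b=29^4·(≡2) mod 29; (9|29)=+1, (2|29)=-1; (−1)^{2·4·14}·(+1)^4·(-1)^2 = +1.
v=11: a=11^4·(≡2), b=11^7·(≡6) mod 11; (2|11)=-1, (6|11)=-1; (−1)^{4·7·5}·(-1)^7·(-1)^4 = -1.
v=13: a=13^-4·(≡3), b=13^-6·(≡10) mod 13; (3|13)=+1, (10|13)=+1; (−1)^{-4·-6·6}·(+1)^-6·(+1)^-4 = +1.
v=5: a=5^5·(≡2), b=5^10·(≡3) mod 5; (2|5)=-1, (3|5)=-1; (−1)^{5·10·2}·(-1)^10·(-1)^5 = -1.
(-1785, -3553 / ℚ) ramifies at {2, 3, 5, 7, 11, ∞}: a division algebra.

[2, 3, 5, 7, 11, inf]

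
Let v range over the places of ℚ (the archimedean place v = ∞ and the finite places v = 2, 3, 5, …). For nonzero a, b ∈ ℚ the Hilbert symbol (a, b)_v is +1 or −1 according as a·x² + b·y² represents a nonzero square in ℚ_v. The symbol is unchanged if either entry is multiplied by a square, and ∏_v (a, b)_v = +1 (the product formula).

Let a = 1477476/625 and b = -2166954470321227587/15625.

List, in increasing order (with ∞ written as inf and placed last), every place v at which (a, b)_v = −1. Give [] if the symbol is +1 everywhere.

(a, b) ≡ (41041, -1764763) mod (ℚ^×)²; places V = {2, 3, 5, 7, 11, 13, 41, 43, ∞}.
(a,b)_43: α=0, u≡26; β=1, v≡35 (mod 43); (26|43)=-1, (35|43)=+1; sign (−1)^0·-1^1·+1^0 = -1.
(a,b)_5: α=-4, u≡1; β=-6, v≡3 (mod 5); (1|5)=+1, (3|5)=-1; sign (−1)^0·+1^-6·-1^-4 = +1.
(a,b)_2: α=2, β=0; u≡1, v≡5 (mod 8); ε(u)ε(v)=0·0, αω(v)=2·1, βω(u)=0·0; sum ≡ 0  ⇒  +1.
(a,b)_7: α=1, u≡2; β=3, v≡6 (mod 7); (2|7)=+1, (6|7)=-1; sign (−1)^1·+1^3·-1^1 = +1.
(a,b)_41: α=1, u≡12; β=3, v≡30 (mod 41); (12|41)=-1, (30|41)=-1; sign (−1)^0·-1^3·-1^1 = +1.
(a,b)_13: α=1, u≡6; β=3, v≡7 (mod 13); (6|13)=-1, (7|13)=-1; sign (−1)^0·-1^3·-1^1 = +1.
(a,b)_11: α=1, u≡8; β=3, v≡7 (mod 11); (8|11)=-1, (7|11)=-1; sign (−1)^1·-1^3·-1^1 = -1.
(a,b)_3: α=2, u≡1; β=6, v≡2 (mod 3); (1|3)=+1, (2|3)=-1; sign (−1)^0·+1^6·-1^2 = +1.
(a,b)_∞: sgn(41041)=+, sgn(-1764763)=−, so +1.
(41041, -1764763 / ℚ) ramifies at {11, 43}: a division algebra.

[11, 43]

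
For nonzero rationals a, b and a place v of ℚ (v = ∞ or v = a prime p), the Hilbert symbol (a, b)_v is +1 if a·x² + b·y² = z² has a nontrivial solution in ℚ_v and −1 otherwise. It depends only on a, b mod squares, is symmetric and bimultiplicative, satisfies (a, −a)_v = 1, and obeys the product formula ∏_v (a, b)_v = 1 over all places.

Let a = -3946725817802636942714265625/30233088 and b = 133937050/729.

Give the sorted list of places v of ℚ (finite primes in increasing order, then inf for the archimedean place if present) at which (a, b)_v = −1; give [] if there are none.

(a, b) ≡ (-73259186, 18538) mod (ℚ^×)²; places V = {2, 3, 5, 7, 11, 13, 17, 23, 31, 37, 43, ∞}.
(a,b)_23: α=3, u≡11; β=1, v≡16 (mod 23); (11|23)=-1, (16|23)=+1; sign (−1)^1·-1^1·+1^3 = +1.
(a,b)_3: α=-10, u≡1; β=-6, v≡1 (mod 3); (1|3)=+1, (1|3)=+1; sign (−1)^0·+1^-6·+1^-10 = +1.
(a,b)_7: α=1, u≡4; β=0, v≡2 (mod 7); (4|7)=+1, (2|7)=+1; sign (−1)^0·+1^0·+1^1 = +1.
(a,b)_2: α=-9, β=1; u≡7, v≡5 (mod 8); ε(u)ε(v)=1·0, αω(v)=-9·1, βω(u)=1·0; sum ≡ 1  ⇒  -1.
(a,b)_5: α=6, u≡4; β=2, v≡3 (mod 5); (4|5)=+1, (3|5)=-1; sign (−1)^0·+1^2·-1^6 = +1.
(a,b)_∞: sgn(-73259186)=−, sgn(18538)=+, so +1.
(a,b)_43: α=1, u≡9; β=0, v≡19 (mod 43); (9|43)=+1, (19|43)=-1; sign (−1)^0·+1^0·-1^1 = -1.
(a,b)_13: α=3, u≡3; β=1, v≡12 (mod 13); (3|13)=+1, (12|13)=+1; sign (−1)^0·+1^1·+1^3 = +1.
(a,b)_17: α=4, u≡1; β=2, v≡2 (mod 17); (1|17)=+1, (2|17)=+1; sign (−1)^0·+1^2·+1^4 = +1.
(a,b)_11: α=1, u≡7; β=0, v≡9 (mod 11); (7|11)=-1, (9|11)=+1; sign (−1)^0·-1^0·+1^1 = +1.
(a,b)_37: α=1, u≡25; β=0, v≡26 (mod 37); (25|37)=+1, (26|37)=+1; sign (−1)^0·+1^0·+1^1 = +1.
(a,b)_31: α=4, u≡18; β=1, v≡5 (mod 31); (18|31)=+1, (5|31)=+1; sign (−1)^0·+1^1·+1^4 = +1.
(-73259186, 18538 / ℚ) ramifies at {2, 43}: a division algebra.

[2, 43]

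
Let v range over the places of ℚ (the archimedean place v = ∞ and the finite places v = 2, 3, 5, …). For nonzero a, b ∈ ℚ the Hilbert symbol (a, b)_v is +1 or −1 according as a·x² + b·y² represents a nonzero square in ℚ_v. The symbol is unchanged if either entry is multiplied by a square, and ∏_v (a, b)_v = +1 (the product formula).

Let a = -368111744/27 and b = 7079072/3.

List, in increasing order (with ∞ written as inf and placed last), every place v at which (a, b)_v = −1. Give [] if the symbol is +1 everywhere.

[2, 7, 11, 13]

(a, b) ≡ (-102102, 7854) mod (ℚ^×)²; places V = {2, 3, 7, 11, 13, 17, ∞}.
(a,b)_3: α=-3, u≡1; β=-1, v≡2 (mod 3); (1|3)=+1, (2|3)=-1; sign (−1)^1·+1^-1·-1^-3 = +1.
(a,b)_7: α=1, u≡4; β=1, v≡2 (mod 7); (4|7)=+1, (2|7)=+1; sign (−1)^1·+1^1·+1^1 = -1.
(a,b)_17: α=1, u≡5; β=1, v≡6 (mod 17); (5|17)=-1, (6|17)=-1; sign (−1)^0·-1^1·-1^1 = +1.
(a,b)_13: α=3, u≡5; β=2, v≡5 (mod 13); (5|13)=-1, (5|13)=-1; sign (−1)^0·-1^2·-1^3 = -1.
(a,b)_∞: sgn(-102102)=−, sgn(7854)=+, so +1.
(a,b)_2: α=7, β=5; u≡5, v≡7 (mod 8); ε(u)ε(v)=0·1, αω(v)=7·0, βω(u)=5·1; sum ≡ 1  ⇒  -1.
(a,b)_11: α=1, u≡7; β=1, v≡10 (mod 11); (7|11)=-1, (10|11)=-1; sign (−1)^1·-1^1·-1^1 = -1.
(-102102, 7854 / ℚ) ramifies at {2, 7, 11, 13}: a division algebra.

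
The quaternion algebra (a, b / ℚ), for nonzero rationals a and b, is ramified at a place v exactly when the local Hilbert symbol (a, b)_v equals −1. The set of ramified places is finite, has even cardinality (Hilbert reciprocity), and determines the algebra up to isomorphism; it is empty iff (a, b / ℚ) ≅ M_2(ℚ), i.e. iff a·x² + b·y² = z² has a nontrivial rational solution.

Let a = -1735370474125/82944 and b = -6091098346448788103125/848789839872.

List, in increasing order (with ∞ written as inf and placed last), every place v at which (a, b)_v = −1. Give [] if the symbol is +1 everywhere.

Mod squares: a ≡ -85, b ≡ -170. Check v ∈ {∞, 2, 3, 5, 13, 17, 29, 41}.
v=17: a=17^3·(≡10), b=17^7·(≡5) mod 17; (10|17)=-1, (5|17)=-1; (−1)^{3·7·8}·(-1)^7·(-1)^3 = +1.
v=3: a=3^-4·(≡2), b=3^-6·(≡1) mod 3; (2|3)=-1, (1|3)=+1; (−1)^{-4·-6·1}·(-1)^-6·(+1)^-4 = +1.
v=41: a=41^4·(≡14), b=41^6·(≡26) mod 41; (14|41)=-1, (26|41)=-1; (−1)^{4·6·20}·(-1)^6·(-1)^4 = +1.
v=29: a=29^0·(≡2), b=29^-2·(≡9) mod 29; (2|29)=-1, (9|29)=+1; (−1)^{0·-2·14}·(-1)^-2·(+1)^0 = +1.
v=13: a=13^0·(≡6), b=13^-2·(≡4) mod 13; (6|13)=-1, (4|13)=+1; (−1)^{0·-2·6}·(-1)^-2·(+1)^0 = +1.
v=5: a=5^3·(≡3), b=5^5·(≡1) mod 5; (3|5)=-1, (1|5)=+1; (−1)^{3·5·2}·(-1)^5·(+1)^3 = -1.
v=2: v_2(a)=-10, v_2(b)=-13; units ≡ 3, 3 (mod 8); ε·ε+αω+βω = 1·1+-10·1+-13·1 ≡ 0  ⇒  (a,b)_2 = +1.
v=∞: -85 < 0 and -170 < 0  ⇒  (a,b)_∞ = -1.
(-85, -170 / ℚ) ramifies at {5, ∞}: a division algebra.

[5, inf]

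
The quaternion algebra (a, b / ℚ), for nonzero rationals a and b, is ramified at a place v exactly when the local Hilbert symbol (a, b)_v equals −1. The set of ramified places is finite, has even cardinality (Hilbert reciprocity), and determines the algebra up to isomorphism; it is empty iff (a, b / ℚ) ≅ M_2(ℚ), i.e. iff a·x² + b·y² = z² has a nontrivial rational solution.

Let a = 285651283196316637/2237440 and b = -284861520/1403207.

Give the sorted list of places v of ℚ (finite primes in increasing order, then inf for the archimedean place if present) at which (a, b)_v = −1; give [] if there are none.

Mod squares: a ≡ 2912605, b ≡ -115. Check v ∈ {∞, 2, 3, 5, 13, 17, 19, 23, 31, 37, 43}.
v=31: a=31^1·(≡18), b=31^0·(≡5) mod 31; (18|31)=+1, (5|31)=+1; (−1)^{1·0·15}·(+1)^0·(+1)^1 = +1.
v=19: a=19^-1·(≡14), b=19^-2·(≡18) mod 19; (14|19)=-1, (18|19)=-1; (−1)^{-1·-2·9}·(-1)^-2·(-1)^-1 = -1.
v=23: a=23^-1·(≡7), b=23^-1·(≡8) mod 23; (7|23)=-1, (8|23)=+1; (−1)^{-1·-1·11}·(-1)^-1·(+1)^-1 = +1.
v=5: a=5^-1·(≡4), b=5^1·(≡3) mod 5; (4|5)=+1, (3|5)=-1; (−1)^{-1·1·2}·(+1)^1·(-1)^-1 = -1.
v=3: a=3^0·(≡1), b=3^2·(≡2) mod 3; (1|3)=+1, (2|3)=-1; (−1)^{0·2·1}·(+1)^2·(-1)^0 = +1.
v=43: a=43^1·(≡16), b=43^0·(≡9) mod 43; (16|43)=+1, (9|43)=+1; (−1)^{1·0·21}·(+1)^0·(+1)^1 = +1.
v=2: v_2(a)=-10, v_2(b)=4; units ≡ 5, 5 (mod 8); ε·ε+αω+βω = 0·0+-10·1+4·1 ≡ 0  ⇒  (a,b)_2 = +1.
v=17: a=17^4·(≡10), b=17^2·(≡15) mod 17; (10|17)=-1, (15|17)=+1; (−1)^{4·2·8}·(-1)^2·(+1)^4 = +1.
v=37: a=37^6·(≡18), b=37^2·(≡16) mod 37; (18|37)=-1, (16|37)=+1; (−1)^{6·2·18}·(-1)^2·(+1)^6 = +1.
v=13: a=13^0·(≡8), b=13^-2·(≡2) mod 13; (8|13)=-1, (2|13)=-1; (−1)^{0·-2·6}·(-1)^-2·(-1)^0 = +1.
v=∞: 2912605 > 0 and -115 < 0  ⇒  (a,b)_∞ = +1.
|Ram(2912605, -115)| = 2, even; anisotropic at {5, 19}.

[5, 19]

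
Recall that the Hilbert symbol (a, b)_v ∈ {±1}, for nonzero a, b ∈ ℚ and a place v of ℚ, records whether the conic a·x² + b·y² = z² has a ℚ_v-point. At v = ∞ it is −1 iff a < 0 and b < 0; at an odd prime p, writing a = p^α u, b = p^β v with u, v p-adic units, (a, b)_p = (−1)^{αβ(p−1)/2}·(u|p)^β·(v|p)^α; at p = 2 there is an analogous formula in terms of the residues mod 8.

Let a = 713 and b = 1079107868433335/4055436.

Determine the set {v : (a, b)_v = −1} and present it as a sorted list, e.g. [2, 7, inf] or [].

Mod squares: a ≡ 713, b ≡ 482885. Check v ∈ {∞, 2, 3, 5, 7, 11, 13, 17, 19, 23, 31}.
v=2: v_2(a)=0, v_2(b)=-2; units ≡ 1, 5 (mod 8); ε·ε+αω+βω = 0·0+0·1+-2·0 ≡ 0  ⇒  (a,b)_2 = +1.
v=11: a=11^0·(≡9), b=11^-2·(≡7) mod 11; (9|11)=+1, (7|11)=-1; (−1)^{0·-2·5}·(+1)^-2·(-1)^0 = +1.
v=∞: 713 > 0 and 482885 > 0  ⇒  (a,b)_∞ = +1.
v=31: a=31^1·(≡23), b=31^2·(≡15) mod 31; (23|31)=-1, (15|31)=-1; (−1)^{1·2·15}·(-1)^2·(-1)^1 = -1.
v=7: a=7^0·(≡6), b=7^-2·(≡2) mod 7; (6|7)=-1, (2|7)=+1; (−1)^{0·-2·3}·(-1)^-2·(+1)^0 = +1.
v=17: a=17^0·(≡16), b=17^5·(≡16) mod 17; (16|17)=+1, (16|17)=+1; (−1)^{0·5·8}·(+1)^5·(+1)^0 = +1.
v=3: a=3^0·(≡2), b=3^-2·(≡2) mod 3; (2|3)=-1, (2|3)=-1; (−1)^{0·-2·1}·(-1)^-2·(-1)^0 = +1.
v=5: a=5^0·(≡3), b=5^1·(≡2) mod 5; (3|5)=-1, (2|5)=-1; (−1)^{0·1·2}·(-1)^1·(-1)^0 = -1.
v=19: a=19^0·(≡10), b=19^-1·(≡14) mod 19; (10|19)=-1, (14|19)=-1; (−1)^{0·-1·9}·(-1)^-1·(-1)^0 = -1.
v=13: a=13^0·(≡11), b=13^1·(≡3) mod 13; (11|13)=-1, (3|13)=+1; (−1)^{0·1·6}·(-1)^1·(+1)^0 = -1.
v=23: a=23^1·(≡8), b=23^3·(≡14) mod 23; (8|23)=+1, (14|23)=-1; (−1)^{1·3·11}·(+1)^3·(-1)^1 = +1.
(713, 482885 / ℚ) ramifies at {5, 13, 19, 31}: a division algebra.

[5, 13, 19, 31]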